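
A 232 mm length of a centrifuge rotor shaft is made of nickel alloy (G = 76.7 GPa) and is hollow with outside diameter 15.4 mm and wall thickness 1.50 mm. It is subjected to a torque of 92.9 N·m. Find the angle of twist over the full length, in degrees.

J = π(d_o⁴ − d_i⁴)/32 = π(0.0154⁴ − 0.0124⁴)/32 = 3.201×10^-9 m⁴.
θ = T·L/(G·J) = 92.90 × 0.232 / (76.7×10⁹ × 3.201×10^-9) = 0.08779 rad.

5.03°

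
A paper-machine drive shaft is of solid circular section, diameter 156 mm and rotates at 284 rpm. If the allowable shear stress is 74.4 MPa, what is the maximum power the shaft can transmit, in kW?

1650 kW

J = πd⁴/32 = π(0.156)⁴/32 = 5.814×10^-5 m⁴.
T_max = τ_allow·J/r = 7.44×10^7 × 5.814×10^-5 / 0.0780 = 55460 N·m.
ω = 2π·284/60 = 29.74 rad/s, so P_max = T_max·ω = 1.649×10^6 W.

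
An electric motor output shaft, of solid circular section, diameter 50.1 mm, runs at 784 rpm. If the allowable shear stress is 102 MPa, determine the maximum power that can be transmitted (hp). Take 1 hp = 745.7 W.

J = πd⁴/32 = π(0.0501)⁴/32 = 6.185×10^-7 m⁴.
T_max = τ_allow·J/r = 1.02×10^8 × 6.185×10^-7 / 0.0250 = 2519 N·m.
ω = 2π·784/60 = 82.10 rad/s, so P_max = T_max·ω = 2.068×10^5 W.

277 hp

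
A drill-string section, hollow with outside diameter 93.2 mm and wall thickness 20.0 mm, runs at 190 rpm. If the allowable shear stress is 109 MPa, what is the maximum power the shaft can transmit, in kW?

J = π(d_o⁴ − d_i⁴)/32 = π(0.0932⁴ − 0.0532⁴)/32 = 6.621×10^-6 m⁴.
T_max = τ_allow·J/r = 1.09×10^8 × 6.621×10^-6 / 0.0466 = 15490 N·m.
ω = 2π·190/60 = 19.90 rad/s, so P_max = T_max·ω = 3.081×10^5 W.

308 kW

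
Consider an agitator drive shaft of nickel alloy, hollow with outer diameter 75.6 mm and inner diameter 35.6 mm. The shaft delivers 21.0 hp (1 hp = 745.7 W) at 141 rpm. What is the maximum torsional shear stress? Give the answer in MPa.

13.1 MPa

ω = 2π·141/60 = 14.77 rad/s, so T = P/ω = 21.0×745.7 / 14.77 = 1061 N·m.
J = π(d_o⁴ − d_i⁴)/32 = π(0.0756⁴ − 0.0356⁴)/32 = 3.049×10^-6 m⁴.
τ_max = T·r/J = 1061 × 0.0378 / 3.049×10^-6 = 1.315×10^7 Pa.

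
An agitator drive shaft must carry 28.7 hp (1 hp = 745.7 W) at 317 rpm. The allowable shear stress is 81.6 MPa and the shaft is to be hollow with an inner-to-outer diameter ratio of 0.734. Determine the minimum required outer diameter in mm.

ω = 2π·317/60 = 33.20 rad/s, so T = P/ω = 28.7×745.7 / 33.20 = 644.7 N·m.
For a hollow shaft with d_i/d_o = 0.734: τ_max = 16T/(π d_o³ (1−k⁴)), so d_o = [16T/(π τ_allow (1−k⁴))]^(1/3) = [16·644.7/(π·8.16×10^7·0.7097)]^(1/3) = 0.03842 m.

38.4 mm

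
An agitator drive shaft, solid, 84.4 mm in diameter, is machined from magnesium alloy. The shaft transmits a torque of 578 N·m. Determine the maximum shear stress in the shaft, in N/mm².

J = πd⁴/32 = π(0.0844)⁴/32 = 4.982×10^-6 m⁴.
τ_max = T·r/J = 578.0 × 0.0422 / 4.982×10^-6 = 4.896×10^6 Pa.

4.90 N/mm²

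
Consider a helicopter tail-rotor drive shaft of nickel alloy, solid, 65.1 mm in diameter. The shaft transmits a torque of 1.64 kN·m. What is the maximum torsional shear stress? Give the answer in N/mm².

30.3 N/mm²

J = πd⁴/32 = π(0.0651)⁴/32 = 1.763×10^-6 m⁴.
τ_max = T·r/J = 1640 × 0.0325 / 1.763×10^-6 = 3.027×10^7 Pa.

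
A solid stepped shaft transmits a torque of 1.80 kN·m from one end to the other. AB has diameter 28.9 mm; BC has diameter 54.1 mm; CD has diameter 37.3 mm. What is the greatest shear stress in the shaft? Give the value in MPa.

Under the same torque, τ_max = 16T/(πd³) is largest where d is smallest — segment AB (d = 28.9 mm).
τ_max = 16·1800/(π·(0.0289)³) = 3.798×10^8 Pa.

380 MPa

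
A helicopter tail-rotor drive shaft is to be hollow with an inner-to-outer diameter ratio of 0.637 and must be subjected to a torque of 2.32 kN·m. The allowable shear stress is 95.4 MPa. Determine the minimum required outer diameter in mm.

52.9 mm

For a hollow shaft with d_i/d_o = 0.637: τ_max = 16T/(π d_o³ (1−k⁴)), so d_o = [16T/(π τ_allow (1−k⁴))]^(1/3) = [16·2320/(π·9.54×10^7·0.8354)]^(1/3) = 0.05293 m.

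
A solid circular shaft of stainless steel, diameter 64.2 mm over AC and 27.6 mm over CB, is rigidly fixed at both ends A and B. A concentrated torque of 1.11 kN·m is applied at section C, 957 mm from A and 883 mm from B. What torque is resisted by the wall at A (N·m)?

1070 N·m

Compatibility: T_A·a/J_AC = T_B·b/J_CB with T_A + T_B = T₀.
J_AC = 1.67×10^-6 m⁴, J_CB = 5.70×10^-8 m⁴, so T_A = T₀·(J_AC/a)/((J_AC/a)+(J_CB/b)) = 1070 N·m, T_B = 39.63 N·m.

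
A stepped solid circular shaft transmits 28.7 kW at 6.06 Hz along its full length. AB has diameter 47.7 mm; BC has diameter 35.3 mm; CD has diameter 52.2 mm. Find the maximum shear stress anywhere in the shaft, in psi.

12700 psi

ω = 2π·6.06 = 38.08 rad/s, so T = P/ω = 28.7×10³ / 38.08 = 753.8 N·m.
Under the same torque, τ_max = 16T/(πd³) is largest where d is smallest — segment BC (d = 35.3 mm).
τ_max = 16·753.8/(π·(0.0353)³) = 8.727×10^7 Pa.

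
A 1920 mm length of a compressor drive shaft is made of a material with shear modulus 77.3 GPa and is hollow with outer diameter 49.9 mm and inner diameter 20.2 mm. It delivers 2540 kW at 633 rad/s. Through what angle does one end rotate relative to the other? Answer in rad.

0.168 rad

ω = 633 rad/s, so T = P/ω = 2540×10³ / 633.0 = 4013 N·m.
J = π(d_o⁴ − d_i⁴)/32 = π(0.0499⁴ − 0.0202⁴)/32 = 5.924×10^-7 m⁴.
θ = T·L/(G·J) = 4013 × 1.92 / (77.3×10⁹ × 5.924×10^-7) = 0.1683 rad.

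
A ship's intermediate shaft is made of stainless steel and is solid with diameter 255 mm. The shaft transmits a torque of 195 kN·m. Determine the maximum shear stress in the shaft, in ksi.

8.69 ksi

J = πd⁴/32 = π(0.255)⁴/32 = 4.151×10^-4 m⁴.
τ_max = T·r/J = 195000 × 0.128 / 4.151×10^-4 = 5.989×10^7 Pa.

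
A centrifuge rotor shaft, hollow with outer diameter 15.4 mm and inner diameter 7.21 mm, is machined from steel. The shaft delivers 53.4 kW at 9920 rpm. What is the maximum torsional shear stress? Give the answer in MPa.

75.3 MPa

ω = 2π·9920/60 = 1039 rad/s, so T = P/ω = 53.4×10³ / 1039 = 51.40 N·m.
J = π(d_o⁴ − d_i⁴)/32 = π(0.0154⁴ − 0.00721⁴)/32 = 5.257×10^-9 m⁴.
τ_max = T·r/J = 51.40 × 0.00770 / 5.257×10^-9 = 7.530×10^7 Pa.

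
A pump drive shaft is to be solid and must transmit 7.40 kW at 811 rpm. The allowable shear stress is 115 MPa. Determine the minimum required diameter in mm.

15.7 mm

ω = 2π·811/60 = 84.93 rad/s, so T = P/ω = 7.40×10³ / 84.93 = 87.13 N·m.
For a solid shaft τ_max = 16T/(πd³), so d = (16T/(π τ_allow))^(1/3) = (16·87.13/(π·1.15×10^8))^(1/3) = 0.01569 m.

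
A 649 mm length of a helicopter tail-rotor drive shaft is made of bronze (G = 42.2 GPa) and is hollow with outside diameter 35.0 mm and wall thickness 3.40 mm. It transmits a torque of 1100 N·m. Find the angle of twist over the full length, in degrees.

J = π(d_o⁴ − d_i⁴)/32 = π(0.0350⁴ − 0.0282⁴)/32 = 8.524×10^-8 m⁴.
θ = T·L/(G·J) = 1100 × 0.649 / (42.2×10⁹ × 8.524×10^-8) = 0.1985 rad.

11.4°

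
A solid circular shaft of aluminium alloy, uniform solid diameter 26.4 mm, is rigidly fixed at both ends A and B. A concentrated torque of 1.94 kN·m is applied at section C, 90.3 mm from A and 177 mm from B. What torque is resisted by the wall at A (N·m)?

With uniform GJ and both ends fixed, compatibility θ_AC = θ_CB gives T_A·a = T_B·b, together with T_A + T_B = T₀.
T_A = T₀·b/(a+b) = 1940·177/267.3 = 1285 N·m; T_B = 655.4 N·m.

1280 N·m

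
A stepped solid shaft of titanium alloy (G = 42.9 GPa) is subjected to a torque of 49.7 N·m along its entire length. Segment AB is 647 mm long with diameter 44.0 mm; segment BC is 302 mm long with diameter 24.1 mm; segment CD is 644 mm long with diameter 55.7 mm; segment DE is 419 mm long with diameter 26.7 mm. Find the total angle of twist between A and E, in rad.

J_AB = π(0.0440)⁴/32 = 3.68×10^-7 m⁴; J_BC = π(0.0241)⁴/32 = 3.31×10^-8 m⁴; J_CD = π(0.0557)⁴/32 = 9.45×10^-7 m⁴; J_DE = π(0.0267)⁴/32 = 4.99×10^-8 m⁴.
θ = (T/G)·Σ L_i/J_i = (49.70/42.9×10⁹)·(0.647/3.68×10^-7 + 0.302/3.31×10^-8 + 0.644/9.45×10^-7 + 0.419/4.99×10^-8) = 0.02312 rad.

0.0231 rad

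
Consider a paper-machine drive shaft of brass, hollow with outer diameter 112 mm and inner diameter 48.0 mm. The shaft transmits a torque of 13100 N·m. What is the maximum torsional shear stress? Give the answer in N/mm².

J = π(d_o⁴ − d_i⁴)/32 = π(0.112⁴ − 0.0480⁴)/32 = 1.493×10^-5 m⁴.
τ_max = T·r/J = 13100 × 0.0560 / 1.493×10^-5 = 4.915×10^7 Pa.

49.1 N/mm²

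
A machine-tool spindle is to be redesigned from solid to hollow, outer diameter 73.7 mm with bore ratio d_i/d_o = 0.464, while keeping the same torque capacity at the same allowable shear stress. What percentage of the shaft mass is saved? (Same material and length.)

Equal τ_max and T ⇒ the solid shaft needs d_s³ = d_o³(1−k⁴), so d_s = 73.7·(1−0.464⁴)^(1/3) = 72.54 mm.
Area ratio A_h/A_s = d_o²(1−k²)/d_s² = (1−k²)/(1−k⁴)^(2/3) = 0.8099.
Mass saving = 1 − 0.8099 = 19.0 %.

19.0 %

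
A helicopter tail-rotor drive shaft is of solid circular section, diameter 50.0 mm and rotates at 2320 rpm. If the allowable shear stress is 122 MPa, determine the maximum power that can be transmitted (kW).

J = πd⁴/32 = π(0.0500)⁴/32 = 6.136×10^-7 m⁴.
T_max = τ_allow·J/r = 1.22×10^8 × 6.136×10^-7 / 0.0250 = 2994 N·m.
ω = 2π·2320/60 = 242.9 rad/s, so P_max = T_max·ω = 7.275×10^5 W.

727 kW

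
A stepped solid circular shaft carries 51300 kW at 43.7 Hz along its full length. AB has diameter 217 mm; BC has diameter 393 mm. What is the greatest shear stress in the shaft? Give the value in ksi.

ω = 2π·43.7 = 274.6 rad/s, so T = P/ω = 51300×10³ / 274.6 = 186800 N·m.
Under the same torque, τ_max = 16T/(πd³) is largest where d is smallest — segment AB (d = 217 mm).
τ_max = 16·186800/(π·(0.217)³) = 9.312×10^7 Pa.

13.5 ksi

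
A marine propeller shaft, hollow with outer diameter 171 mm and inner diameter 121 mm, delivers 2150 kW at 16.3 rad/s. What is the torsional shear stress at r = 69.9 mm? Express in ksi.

ω = 16.3 rad/s, so T = P/ω = 2150×10³ / 16.30 = 131900 N·m.
J = π(d_o⁴ − d_i⁴)/32 = π(0.171⁴ − 0.121⁴)/32 = 6.290×10^-5 m⁴.
Shear stress varies linearly with radius: τ = T·r/J = 131900 × 0.0699 / 6.290×10^-5 = 1.466×10^8 Pa.

21.3 ksi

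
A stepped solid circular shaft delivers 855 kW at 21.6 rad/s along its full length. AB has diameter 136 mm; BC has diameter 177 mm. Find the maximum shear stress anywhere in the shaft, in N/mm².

ω = 21.6 rad/s, so T = P/ω = 855×10³ / 21.60 = 39580 N·m.
Under the same torque, τ_max = 16T/(πd³) is largest where d is smallest — segment AB (d = 136 mm).
τ_max = 16·39580/(π·(0.136)³) = 8.014×10^7 Pa.

80.1 N/mm²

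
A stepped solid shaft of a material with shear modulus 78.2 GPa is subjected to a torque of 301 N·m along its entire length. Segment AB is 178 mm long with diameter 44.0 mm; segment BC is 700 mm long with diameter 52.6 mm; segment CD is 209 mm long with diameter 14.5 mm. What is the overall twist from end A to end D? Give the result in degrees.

10.9°

J_AB = π(0.0440)⁴/32 = 3.68×10^-7 m⁴; J_BC = π(0.0526)⁴/32 = 7.52×10^-7 m⁴; J_CD = π(0.0145)⁴/32 = 4.34×10^-9 m⁴.
θ = (T/G)·Σ L_i/J_i = (301.0/78.2×10⁹)·(0.178/3.68×10^-7 + 0.700/7.52×10^-7 + 0.209/4.34×10^-9) = 0.1908 rad.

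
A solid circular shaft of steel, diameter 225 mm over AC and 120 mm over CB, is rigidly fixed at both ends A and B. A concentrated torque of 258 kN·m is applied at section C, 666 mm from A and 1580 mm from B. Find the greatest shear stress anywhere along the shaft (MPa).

Compatibility: T_A·a/J_AC = T_B·b/J_CB with T_A + T_B = T₀.
J_AC = 2.52×10^-4 m⁴, J_CB = 2.04×10^-5 m⁴, so T_A = T₀·(J_AC/a)/((J_AC/a)+(J_CB/b)) = 249500 N·m, T_B = 8509 N·m.
τ in each portion: τ_AC = 1.12×10^8 Pa, τ_CB = 2.51×10^7 Pa; maximum is in AC.
τ_max = T_AC·r/J = 249500·0.113/2.52×10^-4 = 1.116×10^8 Pa.

112 MPa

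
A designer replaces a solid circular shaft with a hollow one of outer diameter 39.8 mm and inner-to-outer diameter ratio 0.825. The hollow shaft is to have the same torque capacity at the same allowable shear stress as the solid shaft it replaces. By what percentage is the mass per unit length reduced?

51.6 %

Equal τ_max and T ⇒ the solid shaft needs d_s³ = d_o³(1−k⁴), so d_s = 39.8·(1−0.825⁴)^(1/3) = 32.34 mm.
Area ratio A_h/A_s = d_o²(1−k²)/d_s² = (1−k²)/(1−k⁴)^(2/3) = 0.4836.
Mass saving = 1 − 0.4836 = 51.6 %.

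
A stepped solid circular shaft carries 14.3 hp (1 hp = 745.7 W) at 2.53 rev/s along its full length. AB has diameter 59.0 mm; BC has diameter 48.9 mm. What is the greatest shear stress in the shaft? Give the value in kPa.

ω = 2π·2.53 = 15.90 rad/s, so T = P/ω = 14.3×745.7 / 15.90 = 670.8 N·m.
Under the same torque, τ_max = 16T/(πd³) is largest where d is smallest — segment BC (d = 48.9 mm).
τ_max = 16·670.8/(π·(0.0489)³) = 2.922×10^7 Pa.

29200 kPa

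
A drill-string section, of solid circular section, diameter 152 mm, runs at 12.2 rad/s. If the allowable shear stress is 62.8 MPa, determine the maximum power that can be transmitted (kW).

J = πd⁴/32 = π(0.152)⁴/32 = 5.241×10^-5 m⁴.
T_max = τ_allow·J/r = 6.28×10^7 × 5.241×10^-5 / 0.0760 = 43300 N·m.
ω = 12.2 rad/s, so P_max = T_max·ω = 5.283×10^5 W.

528 kW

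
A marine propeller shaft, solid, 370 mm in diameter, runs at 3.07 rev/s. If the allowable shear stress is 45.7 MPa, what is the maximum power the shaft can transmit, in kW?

8770 kW

J = πd⁴/32 = π(0.370)⁴/32 = 1.840×10^-3 m⁴.
T_max = τ_allow·J/r = 4.57×10^7 × 1.840×10^-3 / 0.185 = 454500 N·m.
ω = 2π·3.07 = 19.29 rad/s, so P_max = T_max·ω = 8.767×10^6 W.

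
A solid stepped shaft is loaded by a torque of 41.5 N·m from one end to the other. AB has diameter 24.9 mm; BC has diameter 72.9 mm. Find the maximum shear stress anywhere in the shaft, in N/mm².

Under the same torque, τ_max = 16T/(πd³) is largest where d is smallest — segment AB (d = 24.9 mm).
τ_max = 16·41.50/(π·(0.0249)³) = 1.369×10^7 Pa.

13.7 N/mm²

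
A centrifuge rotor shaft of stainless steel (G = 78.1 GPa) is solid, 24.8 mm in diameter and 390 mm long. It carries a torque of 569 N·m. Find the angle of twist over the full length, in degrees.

J = πd⁴/32 = π(0.0248)⁴/32 = 3.714×10^-8 m⁴.
θ = T·L/(G·J) = 569.0 × 0.390 / (78.1×10⁹ × 3.714×10^-8) = 0.07651 rad.

4.38°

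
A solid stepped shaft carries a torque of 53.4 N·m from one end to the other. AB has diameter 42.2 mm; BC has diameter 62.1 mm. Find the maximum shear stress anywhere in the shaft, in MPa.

Under the same torque, τ_max = 16T/(πd³) is largest where d is smallest — segment AB (d = 42.2 mm).
τ_max = 16·53.40/(π·(0.0422)³) = 3.619×10^6 Pa.

3.62 MPa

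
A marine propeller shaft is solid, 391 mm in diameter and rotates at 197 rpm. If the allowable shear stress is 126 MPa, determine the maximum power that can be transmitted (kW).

30500 kW

J = πd⁴/32 = π(0.391)⁴/32 = 2.295×10^-3 m⁴.
T_max = τ_allow·J/r = 1.26×10^8 × 2.295×10^-3 / 0.196 = 1.479e6 N·m.
ω = 2π·197/60 = 20.63 rad/s, so P_max = T_max·ω = 3.051×10^7 W.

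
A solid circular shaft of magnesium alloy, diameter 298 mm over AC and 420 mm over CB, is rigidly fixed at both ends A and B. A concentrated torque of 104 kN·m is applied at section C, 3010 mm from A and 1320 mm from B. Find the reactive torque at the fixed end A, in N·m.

Compatibility: T_A·a/J_AC = T_B·b/J_CB with T_A + T_B = T₀.
J_AC = 7.74×10^-4 m⁴, J_CB = 3.05×10^-3 m⁴, so T_A = T₀·(J_AC/a)/((J_AC/a)+(J_CB/b)) = 10400 N·m, T_B = 93600 N·m.

10400 N·m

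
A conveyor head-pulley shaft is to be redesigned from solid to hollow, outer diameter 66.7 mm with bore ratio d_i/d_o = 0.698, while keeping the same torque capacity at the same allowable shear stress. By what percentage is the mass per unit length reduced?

Equal τ_max and T ⇒ the solid shaft needs d_s³ = d_o³(1−k⁴), so d_s = 66.7·(1−0.698⁴)^(1/3) = 60.94 mm.
Area ratio A_h/A_s = d_o²(1−k²)/d_s² = (1−k²)/(1−k⁴)^(2/3) = 0.6143.
Mass saving = 1 − 0.6143 = 38.6 %.

38.6 %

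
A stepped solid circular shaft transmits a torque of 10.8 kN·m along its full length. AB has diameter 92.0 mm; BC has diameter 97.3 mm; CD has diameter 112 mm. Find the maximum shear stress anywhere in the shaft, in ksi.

Under the same torque, τ_max = 16T/(πd³) is largest where d is smallest — segment AB (d = 92.0 mm).
τ_max = 16·10800/(π·(0.0920)³) = 7.064×10^7 Pa.

10.2 ksi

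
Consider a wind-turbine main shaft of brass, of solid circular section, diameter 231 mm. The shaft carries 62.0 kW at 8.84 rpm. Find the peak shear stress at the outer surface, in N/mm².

ω = 2π·8.84/60 = 0.9257 rad/s, so T = P/ω = 62.0×10³ / 0.9257 = 66970 N·m.
J = πd⁴/32 = π(0.231)⁴/32 = 2.795×10^-4 m⁴.
τ_max = T·r/J = 66970 × 0.116 / 2.795×10^-4 = 2.767×10^7 Pa.

27.7 N/mm²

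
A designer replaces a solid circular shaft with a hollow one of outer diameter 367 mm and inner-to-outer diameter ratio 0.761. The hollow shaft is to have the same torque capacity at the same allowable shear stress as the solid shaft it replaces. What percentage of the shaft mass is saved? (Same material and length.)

44.7 %

Equal τ_max and T ⇒ the solid shaft needs d_s³ = d_o³(1−k⁴), so d_s = 367·(1−0.761⁴)^(1/3) = 320.3 mm.
Area ratio A_h/A_s = d_o²(1−k²)/d_s² = (1−k²)/(1−k⁴)^(2/3) = 0.5526.
Mass saving = 1 − 0.5526 = 44.7 %.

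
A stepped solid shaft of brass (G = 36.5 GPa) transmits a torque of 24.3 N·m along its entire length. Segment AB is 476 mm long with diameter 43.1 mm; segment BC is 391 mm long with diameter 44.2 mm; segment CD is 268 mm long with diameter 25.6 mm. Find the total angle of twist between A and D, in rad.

J_AB = π(0.0431)⁴/32 = 3.39×10^-7 m⁴; J_BC = π(0.0442)⁴/32 = 3.75×10^-7 m⁴; J_CD = π(0.0256)⁴/32 = 4.22×10^-8 m⁴.
θ = (T/G)·Σ L_i/J_i = (24.30/36.5×10⁹)·(0.476/3.39×10^-7 + 0.391/3.75×10^-7 + 0.268/4.22×10^-8) = 5.862×10^-3 rad.

0.00586 rad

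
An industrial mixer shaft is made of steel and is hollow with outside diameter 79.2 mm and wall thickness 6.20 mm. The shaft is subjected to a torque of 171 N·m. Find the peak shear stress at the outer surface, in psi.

J = π(d_o⁴ − d_i⁴)/32 = π(0.0792⁴ − 0.0668⁴)/32 = 1.908×10^-6 m⁴.
τ_max = T·r/J = 171.0 × 0.0396 / 1.908×10^-6 = 3.549×10^6 Pa.

515 psi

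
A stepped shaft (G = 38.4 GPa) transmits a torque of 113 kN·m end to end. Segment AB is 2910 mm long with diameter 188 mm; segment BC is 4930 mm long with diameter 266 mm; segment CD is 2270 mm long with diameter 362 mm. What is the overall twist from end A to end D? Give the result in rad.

0.103 rad

J_AB = π(0.188)⁴/32 = 1.23×10^-4 m⁴; J_BC = π(0.266)⁴/32 = 4.92×10^-4 m⁴; J_CD = π(0.362)⁴/32 = 1.69×10^-3 m⁴.
θ = (T/G)·Σ L_i/J_i = (113000/38.4×10⁹)·(2.91/1.23×10^-4 + 4.93/4.92×10^-4 + 2.27/1.69×10^-3) = 0.1033 rad.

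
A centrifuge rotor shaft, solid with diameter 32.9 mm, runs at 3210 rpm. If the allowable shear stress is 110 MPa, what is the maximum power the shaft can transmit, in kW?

J = πd⁴/32 = π(0.0329)⁴/32 = 1.150×10^-7 m⁴.
T_max = τ_allow·J/r = 1.10×10^8 × 1.150×10^-7 / 0.0164 = 769.1 N·m.
ω = 2π·3210/60 = 336.2 rad/s, so P_max = T_max·ω = 2.585×10^5 W.

259 kW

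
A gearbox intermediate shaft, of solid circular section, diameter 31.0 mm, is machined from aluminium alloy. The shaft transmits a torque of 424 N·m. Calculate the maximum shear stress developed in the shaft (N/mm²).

72.5 N/mm²

J = πd⁴/32 = π(0.0310)⁴/32 = 9.067×10^-8 m⁴.
τ_max = T·r/J = 424.0 × 0.0155 / 9.067×10^-8 = 7.249×10^7 Pa.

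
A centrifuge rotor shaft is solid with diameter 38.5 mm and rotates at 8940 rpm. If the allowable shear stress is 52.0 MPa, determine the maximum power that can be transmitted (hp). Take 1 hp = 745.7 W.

732 hp

J = πd⁴/32 = π(0.0385)⁴/32 = 2.157×10^-7 m⁴.
T_max = τ_allow·J/r = 5.20×10^7 × 2.157×10^-7 / 0.0192 = 582.7 N·m.
ω = 2π·8940/60 = 936.2 rad/s, so P_max = T_max·ω = 5.455×10^5 W.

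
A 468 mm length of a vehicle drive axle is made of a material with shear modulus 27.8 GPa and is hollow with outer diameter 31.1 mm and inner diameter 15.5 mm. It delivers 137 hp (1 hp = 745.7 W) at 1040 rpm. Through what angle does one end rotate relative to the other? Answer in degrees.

ω = 2π·1040/60 = 108.9 rad/s, so T = P/ω = 137×745.7 / 108.9 = 938.0 N·m.
J = π(d_o⁴ − d_i⁴)/32 = π(0.0311⁴ − 0.0155⁴)/32 = 8.618×10^-8 m⁴.
θ = T·L/(G·J) = 938.0 × 0.468 / (27.8×10⁹ × 8.618×10^-8) = 0.1832 rad.

10.5°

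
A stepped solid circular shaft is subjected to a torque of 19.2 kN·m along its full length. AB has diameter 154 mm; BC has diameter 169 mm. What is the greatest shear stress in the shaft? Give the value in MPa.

26.8 MPa

Under the same torque, τ_max = 16T/(πd³) is largest where d is smallest — segment AB (d = 154 mm).
τ_max = 16·19200/(π·(0.154)³) = 2.677×10^7 Pa.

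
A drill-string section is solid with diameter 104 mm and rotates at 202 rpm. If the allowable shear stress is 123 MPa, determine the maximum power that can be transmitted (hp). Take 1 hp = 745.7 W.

771 hp

J = πd⁴/32 = π(0.104)⁴/32 = 1.149×10^-5 m⁴.
T_max = τ_allow·J/r = 1.23×10^8 × 1.149×10^-5 / 0.0520 = 27170 N·m.
ω = 2π·202/60 = 21.15 rad/s, so P_max = T_max·ω = 5.747×10^5 W.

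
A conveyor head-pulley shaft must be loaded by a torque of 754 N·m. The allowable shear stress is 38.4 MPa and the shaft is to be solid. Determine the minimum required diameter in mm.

46.4 mm

For a solid shaft τ_max = 16T/(πd³), so d = (16T/(π τ_allow))^(1/3) = (16·754.0/(π·3.84×10^7))^(1/3) = 0.04642 m.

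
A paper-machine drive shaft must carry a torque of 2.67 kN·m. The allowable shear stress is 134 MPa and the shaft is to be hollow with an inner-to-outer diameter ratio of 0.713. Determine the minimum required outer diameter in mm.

For a hollow shaft with d_i/d_o = 0.713: τ_max = 16T/(π d_o³ (1−k⁴)), so d_o = [16T/(π τ_allow (1−k⁴))]^(1/3) = [16·2670/(π·1.34×10^8·0.7416)]^(1/3) = 0.05153 m.

51.5 mm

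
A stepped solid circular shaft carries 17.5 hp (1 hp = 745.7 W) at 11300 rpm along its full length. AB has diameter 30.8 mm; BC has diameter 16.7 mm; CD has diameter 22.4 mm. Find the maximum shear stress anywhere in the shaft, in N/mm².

12.1 N/mm²

ω = 2π·11300/60 = 1183 rad/s, so T = P/ω = 17.5×745.7 / 1183 = 11.03 N·m.
Under the same torque, τ_max = 16T/(πd³) is largest where d is smallest — segment BC (d = 16.7 mm).
τ_max = 16·11.03/(π·(0.0167)³) = 1.206×10^7 Pa.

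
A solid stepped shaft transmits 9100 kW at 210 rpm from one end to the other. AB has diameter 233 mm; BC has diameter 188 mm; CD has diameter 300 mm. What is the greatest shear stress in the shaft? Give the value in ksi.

46.0 ksi

ω = 2π·210/60 = 21.99 rad/s, so T = P/ω = 9100×10³ / 21.99 = 413800 N·m.
Under the same torque, τ_max = 16T/(πd³) is largest where d is smallest — segment BC (d = 188 mm).
τ_max = 16·413800/(π·(0.188)³) = 3.172×10^8 Pa.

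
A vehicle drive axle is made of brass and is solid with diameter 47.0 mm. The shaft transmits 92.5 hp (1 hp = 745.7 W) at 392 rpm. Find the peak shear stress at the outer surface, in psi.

ω = 2π·392/60 = 41.05 rad/s, so T = P/ω = 92.5×745.7 / 41.05 = 1680 N·m.
J = πd⁴/32 = π(0.0470)⁴/32 = 4.791×10^-7 m⁴.
τ_max = T·r/J = 1680 × 0.0235 / 4.791×10^-7 = 8.243×10^7 Pa.

12000 psi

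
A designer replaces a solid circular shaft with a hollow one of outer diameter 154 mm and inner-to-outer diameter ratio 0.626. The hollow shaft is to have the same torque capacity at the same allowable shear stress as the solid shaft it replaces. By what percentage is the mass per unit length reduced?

Equal τ_max and T ⇒ the solid shaft needs d_s³ = d_o³(1−k⁴), so d_s = 154·(1−0.626⁴)^(1/3) = 145.7 mm.
Area ratio A_h/A_s = d_o²(1−k²)/d_s² = (1−k²)/(1−k⁴)^(2/3) = 0.6796.
Mass saving = 1 − 0.6796 = 32.0 %.

32.0 %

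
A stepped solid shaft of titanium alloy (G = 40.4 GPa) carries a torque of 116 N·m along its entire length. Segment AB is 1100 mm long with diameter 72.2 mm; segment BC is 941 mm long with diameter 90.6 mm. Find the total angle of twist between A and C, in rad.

J_AB = π(0.0722)⁴/32 = 2.67×10^-6 m⁴; J_BC = π(0.0906)⁴/32 = 6.61×10^-6 m⁴.
θ = (T/G)·Σ L_i/J_i = (116.0/40.4×10⁹)·(1.10/2.67×10^-6 + 0.941/6.61×10^-6) = 1.592×10^-3 rad.

0.00159 rad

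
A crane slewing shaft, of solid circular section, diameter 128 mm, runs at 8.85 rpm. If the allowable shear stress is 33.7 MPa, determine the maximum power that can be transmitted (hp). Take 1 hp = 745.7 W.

17.2 hp

J = πd⁴/32 = π(0.128)⁴/32 = 2.635×10^-5 m⁴.
T_max = τ_allow·J/r = 3.37×10^7 × 2.635×10^-5 / 0.0640 = 13880 N·m.
ω = 2π·8.85/60 = 0.9268 rad/s, so P_max = T_max·ω = 1.286×10^4 W.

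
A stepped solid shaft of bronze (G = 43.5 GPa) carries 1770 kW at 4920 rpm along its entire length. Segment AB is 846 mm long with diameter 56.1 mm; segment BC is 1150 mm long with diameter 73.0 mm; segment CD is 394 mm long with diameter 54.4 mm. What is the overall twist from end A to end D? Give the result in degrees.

7.88°

ω = 2π·4920/60 = 515.2 rad/s, so T = P/ω = 1770×10³ / 515.2 = 3435 N·m.
J_AB = π(0.0561)⁴/32 = 9.72×10^-7 m⁴; J_BC = π(0.0730)⁴/32 = 2.79×10^-6 m⁴; J_CD = π(0.0544)⁴/32 = 8.60×10^-7 m⁴.
θ = (T/G)·Σ L_i/J_i = (3435/43.5×10⁹)·(0.846/9.72×10^-7 + 1.15/2.79×10^-6 + 0.394/8.60×10^-7) = 0.1375 rad.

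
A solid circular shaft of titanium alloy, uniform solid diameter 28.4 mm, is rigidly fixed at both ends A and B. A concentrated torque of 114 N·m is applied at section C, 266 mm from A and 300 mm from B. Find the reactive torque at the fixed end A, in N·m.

With uniform GJ and both ends fixed, compatibility θ_AC = θ_CB gives T_A·a = T_B·b, together with T_A + T_B = T₀.
T_A = T₀·b/(a+b) = 114.0·300/566.0 = 60.42 N·m; T_B = 53.58 N·m.

60.4 N·m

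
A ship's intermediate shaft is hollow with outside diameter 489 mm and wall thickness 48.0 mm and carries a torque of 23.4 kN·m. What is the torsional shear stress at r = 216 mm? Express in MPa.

J = π(d_o⁴ − d_i⁴)/32 = π(0.489⁴ − 0.393⁴)/32 = 3.272×10^-3 m⁴.
Shear stress varies linearly with radius: τ = T·r/J = 23400 × 0.216 / 3.272×10^-3 = 1.545×10^6 Pa.

1.54 MPa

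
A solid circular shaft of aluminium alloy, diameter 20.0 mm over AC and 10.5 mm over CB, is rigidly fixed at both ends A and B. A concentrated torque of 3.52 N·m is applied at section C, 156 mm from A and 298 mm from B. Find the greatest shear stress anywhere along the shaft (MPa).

Compatibility: T_A·a/J_AC = T_B·b/J_CB with T_A + T_B = T₀.
J_AC = 1.57×10^-8 m⁴, J_CB = 1.19×10^-9 m⁴, so T_A = T₀·(J_AC/a)/((J_AC/a)+(J_CB/b)) = 3.385 N·m, T_B = 0.1346 N·m.
τ in each portion: τ_AC = 2.16×10^6 Pa, τ_CB = 5.92×10^5 Pa; maximum is in AC.
τ_max = T_AC·r/J = 3.385·0.0100/1.57×10^-8 = 2.155×10^6 Pa.

2.16 MPa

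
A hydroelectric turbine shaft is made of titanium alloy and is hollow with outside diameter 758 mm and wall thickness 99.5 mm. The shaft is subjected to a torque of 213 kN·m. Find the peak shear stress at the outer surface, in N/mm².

3.54 N/mm²

J = π(d_o⁴ − d_i⁴)/32 = π(0.758⁴ − 0.559⁴)/32 = 0.02282 m⁴.
τ_max = T·r/J = 213000 × 0.379 / 0.02282 = 3.537×10^6 Pa.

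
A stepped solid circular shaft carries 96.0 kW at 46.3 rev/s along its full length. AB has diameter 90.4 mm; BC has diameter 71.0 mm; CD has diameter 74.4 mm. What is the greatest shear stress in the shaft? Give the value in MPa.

ω = 2π·46.3 = 290.9 rad/s, so T = P/ω = 96.0×10³ / 290.9 = 330.0 N·m.
Under the same torque, τ_max = 16T/(πd³) is largest where d is smallest — segment BC (d = 71.0 mm).
τ_max = 16·330.0/(π·(0.0710)³) = 4.696×10^6 Pa.

4.70 MPa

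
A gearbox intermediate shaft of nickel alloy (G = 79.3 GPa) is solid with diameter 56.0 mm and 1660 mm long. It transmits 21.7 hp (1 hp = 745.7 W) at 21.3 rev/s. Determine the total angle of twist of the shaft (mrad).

2.62 mrad

ω = 2π·21.3 = 133.8 rad/s, so T = P/ω = 21.7×745.7 / 133.8 = 120.9 N·m.
J = πd⁴/32 = π(0.0560)⁴/32 = 9.655×10^-7 m⁴.
θ = T·L/(G·J) = 120.9 × 1.66 / (79.3×10⁹ × 9.655×10^-7) = 2.621×10^-3 rad.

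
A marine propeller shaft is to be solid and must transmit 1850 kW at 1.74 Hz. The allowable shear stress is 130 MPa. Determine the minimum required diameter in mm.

188 mm

ω = 2π·1.74 = 10.93 rad/s, so T = P/ω = 1850×10³ / 10.93 = 169200 N·m.
For a solid shaft τ_max = 16T/(πd³), so d = (16T/(π τ_allow))^(1/3) = (16·169200/(π·1.30×10^8))^(1/3) = 0.1879 m.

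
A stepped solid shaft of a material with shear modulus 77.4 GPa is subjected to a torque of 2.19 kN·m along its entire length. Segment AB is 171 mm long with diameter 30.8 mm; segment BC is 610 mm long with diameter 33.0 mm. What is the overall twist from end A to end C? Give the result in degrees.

J_AB = π(0.0308)⁴/32 = 8.83×10^-8 m⁴; J_BC = π(0.0330)⁴/32 = 1.16×10^-7 m⁴.
θ = (T/G)·Σ L_i/J_i = (2190/77.4×10⁹)·(0.171/8.83×10^-8 + 0.610/1.16×10^-7) = 0.2030 rad.

11.6°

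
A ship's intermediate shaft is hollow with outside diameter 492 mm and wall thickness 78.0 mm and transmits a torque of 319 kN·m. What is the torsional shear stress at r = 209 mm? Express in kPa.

J = π(d_o⁴ − d_i⁴)/32 = π(0.492⁴ − 0.336⁴)/32 = 4.501×10^-3 m⁴.
Shear stress varies linearly with radius: τ = T·r/J = 319000 × 0.209 / 4.501×10^-3 = 1.481×10^7 Pa.

14800 kPa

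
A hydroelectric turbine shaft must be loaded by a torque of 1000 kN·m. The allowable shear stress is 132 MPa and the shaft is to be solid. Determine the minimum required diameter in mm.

For a solid shaft τ_max = 16T/(πd³), so d = (16T/(π τ_allow))^(1/3) = (16·1.000e6/(π·1.32×10^8))^(1/3) = 0.3379 m.

338 mm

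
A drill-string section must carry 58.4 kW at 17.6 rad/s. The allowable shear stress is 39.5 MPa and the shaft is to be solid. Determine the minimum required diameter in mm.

ω = 17.6 rad/s, so T = P/ω = 58.4×10³ / 17.60 = 3318 N·m.
For a solid shaft τ_max = 16T/(πd³), so d = (16T/(π τ_allow))^(1/3) = (16·3318/(π·3.95×10^7))^(1/3) = 0.07535 m.

75.4 mm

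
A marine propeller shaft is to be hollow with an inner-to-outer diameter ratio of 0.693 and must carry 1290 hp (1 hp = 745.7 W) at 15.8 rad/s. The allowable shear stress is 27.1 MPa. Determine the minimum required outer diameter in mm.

246 mm

ω = 15.8 rad/s, so T = P/ω = 1290×745.7 / 15.80 = 60880 N·m.
For a hollow shaft with d_i/d_o = 0.693: τ_max = 16T/(π d_o³ (1−k⁴)), so d_o = [16T/(π τ_allow (1−k⁴))]^(1/3) = [16·60880/(π·2.71×10^7·0.7694)]^(1/3) = 0.2459 m.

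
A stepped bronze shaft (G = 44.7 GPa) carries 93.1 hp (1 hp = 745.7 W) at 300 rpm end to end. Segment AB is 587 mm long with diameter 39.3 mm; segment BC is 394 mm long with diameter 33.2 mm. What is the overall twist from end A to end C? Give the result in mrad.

287 mrad

ω = 2π·300/60 = 31.42 rad/s, so T = P/ω = 93.1×745.7 / 31.42 = 2210 N·m.
J_AB = π(0.0393)⁴/32 = 2.34×10^-7 m⁴; J_BC = π(0.0332)⁴/32 = 1.19×10^-7 m⁴.
θ = (T/G)·Σ L_i/J_i = (2210/44.7×10⁹)·(0.587/2.34×10^-7 + 0.394/1.19×10^-7) = 0.2872 rad.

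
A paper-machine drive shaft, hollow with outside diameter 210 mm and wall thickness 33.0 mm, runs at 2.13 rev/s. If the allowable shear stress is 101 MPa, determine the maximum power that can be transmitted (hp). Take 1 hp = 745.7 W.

J = π(d_o⁴ − d_i⁴)/32 = π(0.210⁴ − 0.144⁴)/32 = 1.487×10^-4 m⁴.
T_max = τ_allow·J/r = 1.01×10^8 × 1.487×10^-4 / 0.105 = 143100 N·m.
ω = 2π·2.13 = 13.38 rad/s, so P_max = T_max·ω = 1.914×10^6 W.

2570 hp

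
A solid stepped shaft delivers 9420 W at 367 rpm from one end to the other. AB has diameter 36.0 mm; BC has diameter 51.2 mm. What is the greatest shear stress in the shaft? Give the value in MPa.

26.8 MPa

ω = 2π·367/60 = 38.43 rad/s, so T = P/ω = 9420 / 38.43 = 245.1 N·m.
Under the same torque, τ_max = 16T/(πd³) is largest where d is smallest — segment AB (d = 36.0 mm).
τ_max = 16·245.1/(π·(0.0360)³) = 2.676×10^7 Pa.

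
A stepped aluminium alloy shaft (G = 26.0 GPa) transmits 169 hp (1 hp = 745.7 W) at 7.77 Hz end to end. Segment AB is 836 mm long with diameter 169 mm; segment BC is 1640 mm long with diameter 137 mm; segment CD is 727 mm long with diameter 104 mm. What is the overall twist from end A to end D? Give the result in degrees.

0.689°

ω = 2π·7.77 = 48.82 rad/s, so T = P/ω = 169×745.7 / 48.82 = 2581 N·m.
J_AB = π(0.169)⁴/32 = 8.01×10^-5 m⁴; J_BC = π(0.137)⁴/32 = 3.46×10^-5 m⁴; J_CD = π(0.104)⁴/32 = 1.15×10^-5 m⁴.
θ = (T/G)·Σ L_i/J_i = (2581/26.0×10⁹)·(0.836/8.01×10^-5 + 1.64/3.46×10^-5 + 0.727/1.15×10^-5) = 0.01203 rad.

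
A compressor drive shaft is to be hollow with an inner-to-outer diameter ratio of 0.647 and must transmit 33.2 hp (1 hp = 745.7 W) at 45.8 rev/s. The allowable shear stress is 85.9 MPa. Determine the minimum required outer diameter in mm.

18.4 mm

ω = 2π·45.8 = 287.8 rad/s, so T = P/ω = 33.2×745.7 / 287.8 = 86.03 N·m.
For a hollow shaft with d_i/d_o = 0.647: τ_max = 16T/(π d_o³ (1−k⁴)), so d_o = [16T/(π τ_allow (1−k⁴))]^(1/3) = [16·86.03/(π·8.59×10^7·0.8248)]^(1/3) = 0.01836 m.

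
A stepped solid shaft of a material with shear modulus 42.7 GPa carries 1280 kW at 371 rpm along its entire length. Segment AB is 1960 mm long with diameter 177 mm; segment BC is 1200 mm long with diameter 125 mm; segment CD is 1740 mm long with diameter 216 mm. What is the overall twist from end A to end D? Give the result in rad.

ω = 2π·371/60 = 38.85 rad/s, so T = P/ω = 1280×10³ / 38.85 = 32950 N·m.
J_AB = π(0.177)⁴/32 = 9.64×10^-5 m⁴; J_BC = π(0.125)⁴/32 = 2.40×10^-5 m⁴; J_CD = π(0.216)⁴/32 = 2.14×10^-4 m⁴.
θ = (T/G)·Σ L_i/J_i = (32950/42.7×10⁹)·(1.96/9.64×10^-5 + 1.20/2.40×10^-5 + 1.74/2.14×10^-4) = 0.06061 rad.

0.0606 rad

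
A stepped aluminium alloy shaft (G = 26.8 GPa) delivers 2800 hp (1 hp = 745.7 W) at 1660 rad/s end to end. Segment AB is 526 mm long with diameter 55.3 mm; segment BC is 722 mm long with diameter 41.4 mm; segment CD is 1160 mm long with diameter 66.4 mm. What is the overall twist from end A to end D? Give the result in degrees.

9.91°

ω = 1660 rad/s, so T = P/ω = 2800×745.7 / 1660 = 1258 N·m.
J_AB = π(0.0553)⁴/32 = 9.18×10^-7 m⁴; J_BC = π(0.0414)⁴/32 = 2.88×10^-7 m⁴; J_CD = π(0.0664)⁴/32 = 1.91×10^-6 m⁴.
θ = (T/G)·Σ L_i/J_i = (1258/26.8×10⁹)·(0.526/9.18×10^-7 + 0.722/2.88×10^-7 + 1.16/1.91×10^-6) = 0.1729 rad.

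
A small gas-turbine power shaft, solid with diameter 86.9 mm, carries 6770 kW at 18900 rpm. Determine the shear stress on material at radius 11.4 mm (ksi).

1.01 ksi

ω = 2π·18900/60 = 1979 rad/s, so T = P/ω = 6770×10³ / 1979 = 3421 N·m.
J = πd⁴/32 = π(0.0869)⁴/32 = 5.599×10^-6 m⁴.
Shear stress varies linearly with radius: τ = T·r/J = 3421 × 0.0114 / 5.599×10^-6 = 6.965×10^6 Pa.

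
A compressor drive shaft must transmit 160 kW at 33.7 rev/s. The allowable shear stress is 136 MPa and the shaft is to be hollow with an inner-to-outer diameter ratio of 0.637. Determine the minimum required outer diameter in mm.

32.4 mm

ω = 2π·33.7 = 211.7 rad/s, so T = P/ω = 160×10³ / 211.7 = 755.6 N·m.
For a hollow shaft with d_i/d_o = 0.637: τ_max = 16T/(π d_o³ (1−k⁴)), so d_o = [16T/(π τ_allow (1−k⁴))]^(1/3) = [16·755.6/(π·1.36×10^8·0.8354)]^(1/3) = 0.03236 m.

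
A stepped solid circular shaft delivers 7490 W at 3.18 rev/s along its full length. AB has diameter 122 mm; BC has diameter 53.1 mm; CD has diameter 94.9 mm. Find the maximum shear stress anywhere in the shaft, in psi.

ω = 2π·3.18 = 19.98 rad/s, so T = P/ω = 7490 / 19.98 = 374.9 N·m.
Under the same torque, τ_max = 16T/(πd³) is largest where d is smallest — segment BC (d = 53.1 mm).
τ_max = 16·374.9/(π·(0.0531)³) = 1.275×10^7 Pa.

1850 psi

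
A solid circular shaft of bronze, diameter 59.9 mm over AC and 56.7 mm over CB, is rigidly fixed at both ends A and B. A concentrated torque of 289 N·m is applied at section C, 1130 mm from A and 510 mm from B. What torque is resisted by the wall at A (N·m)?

Compatibility: T_A·a/J_AC = T_B·b/J_CB with T_A + T_B = T₀.
J_AC = 1.26×10^-6 m⁴, J_CB = 1.01×10^-6 m⁴, so T_A = T₀·(J_AC/a)/((J_AC/a)+(J_CB/b)) = 104.0 N·m, T_B = 185.0 N·m.

104 N·m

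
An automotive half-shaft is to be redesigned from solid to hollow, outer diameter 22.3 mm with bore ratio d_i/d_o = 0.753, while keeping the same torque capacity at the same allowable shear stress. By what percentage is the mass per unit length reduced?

Equal τ_max and T ⇒ the solid shaft needs d_s³ = d_o³(1−k⁴), so d_s = 22.3·(1−0.753⁴)^(1/3) = 19.60 mm.
Area ratio A_h/A_s = d_o²(1−k²)/d_s² = (1−k²)/(1−k⁴)^(2/3) = 0.5608.
Mass saving = 1 − 0.5608 = 43.9 %.

43.9 %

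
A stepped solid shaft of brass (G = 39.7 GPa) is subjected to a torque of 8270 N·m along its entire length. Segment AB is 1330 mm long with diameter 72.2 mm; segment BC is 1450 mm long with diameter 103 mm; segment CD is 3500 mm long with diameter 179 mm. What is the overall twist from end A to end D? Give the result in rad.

0.138 rad

J_AB = π(0.0722)⁴/32 = 2.67×10^-6 m⁴; J_BC = π(0.103)⁴/32 = 1.10×10^-5 m⁴; J_CD = π(0.179)⁴/32 = 1.01×10^-4 m⁴.
θ = (T/G)·Σ L_i/J_i = (8270/39.7×10⁹)·(1.33/2.67×10^-6 + 1.45/1.10×10^-5 + 3.50/1.01×10^-4) = 0.1384 rad.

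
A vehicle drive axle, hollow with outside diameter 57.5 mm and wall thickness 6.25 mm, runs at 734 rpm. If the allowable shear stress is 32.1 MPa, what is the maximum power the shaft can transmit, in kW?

J = π(d_o⁴ − d_i⁴)/32 = π(0.0575⁴ − 0.0450⁴)/32 = 6.706×10^-7 m⁴.
T_max = τ_allow·J/r = 3.21×10^7 × 6.706×10^-7 / 0.0288 = 748.7 N·m.
ω = 2π·734/60 = 76.86 rad/s, so P_max = T_max·ω = 5.755×10^4 W.

57.6 kW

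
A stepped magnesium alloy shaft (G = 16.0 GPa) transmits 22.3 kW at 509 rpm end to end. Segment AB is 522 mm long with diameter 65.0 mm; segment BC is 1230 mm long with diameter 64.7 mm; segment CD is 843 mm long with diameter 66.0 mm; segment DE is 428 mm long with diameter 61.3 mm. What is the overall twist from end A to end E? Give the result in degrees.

2.66°

ω = 2π·509/60 = 53.30 rad/s, so T = P/ω = 22.3×10³ / 53.30 = 418.4 N·m.
J_AB = π(0.0650)⁴/32 = 1.75×10^-6 m⁴; J_BC = π(0.0647)⁴/32 = 1.72×10^-6 m⁴; J_CD = π(0.0660)⁴/32 = 1.86×10^-6 m⁴; J_DE = π(0.0613)⁴/32 = 1.39×10^-6 m⁴.
θ = (T/G)·Σ L_i/J_i = (418.4/16.0×10⁹)·(0.522/1.75×10^-6 + 1.23/1.72×10^-6 + 0.843/1.86×10^-6 + 0.428/1.39×10^-6) = 0.04639 rad.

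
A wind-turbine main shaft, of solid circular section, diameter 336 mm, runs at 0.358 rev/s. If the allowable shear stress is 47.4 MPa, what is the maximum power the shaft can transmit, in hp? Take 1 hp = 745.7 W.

1060 hp

J = πd⁴/32 = π(0.336)⁴/32 = 1.251×10^-3 m⁴.
T_max = τ_allow·J/r = 4.74×10^7 × 1.251×10^-3 / 0.168 = 353000 N·m.
ω = 2π·0.358 = 2.249 rad/s, so P_max = T_max·ω = 7.941×10^5 W.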